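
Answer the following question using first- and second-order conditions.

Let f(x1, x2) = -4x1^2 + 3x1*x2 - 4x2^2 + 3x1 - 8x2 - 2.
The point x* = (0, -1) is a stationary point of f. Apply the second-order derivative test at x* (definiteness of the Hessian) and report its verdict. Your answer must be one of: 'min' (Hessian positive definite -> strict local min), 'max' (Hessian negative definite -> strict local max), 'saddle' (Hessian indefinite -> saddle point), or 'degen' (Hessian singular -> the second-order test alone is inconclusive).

Compute the Hessian H = grad^2 f:
  H = [[-8, 3], [3, -8]]
Verify stationarity: grad f(x*) = H x* + g = (0, 0).
Eigenvalues of H: -11, -5.
Both eigenvalues < 0, so H is negative definite -> x* is a strict local max.

max


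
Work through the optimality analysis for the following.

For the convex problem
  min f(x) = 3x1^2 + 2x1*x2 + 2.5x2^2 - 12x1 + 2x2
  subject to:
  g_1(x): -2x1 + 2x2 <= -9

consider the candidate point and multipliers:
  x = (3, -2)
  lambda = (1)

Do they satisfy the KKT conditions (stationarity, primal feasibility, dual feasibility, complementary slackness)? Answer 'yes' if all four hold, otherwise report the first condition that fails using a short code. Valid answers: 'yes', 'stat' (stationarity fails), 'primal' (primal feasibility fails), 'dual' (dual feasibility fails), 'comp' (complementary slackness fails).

Gradient of f: grad f(x) = Q x + c = (2, -2)
Constraint values g_i(x) = a_i^T x - b_i:
  g_1((3, -2)) = -1
Stationarity residual: grad f(x) + sum_i lambda_i a_i = (0, 0)
  -> stationarity OK
Primal feasibility (all g_i <= 0): OK
Dual feasibility (all lambda_i >= 0): OK
Complementary slackness (lambda_i * g_i(x) = 0 for all i): FAILS

Verdict: the first failing condition is complementary_slackness -> comp.

comp


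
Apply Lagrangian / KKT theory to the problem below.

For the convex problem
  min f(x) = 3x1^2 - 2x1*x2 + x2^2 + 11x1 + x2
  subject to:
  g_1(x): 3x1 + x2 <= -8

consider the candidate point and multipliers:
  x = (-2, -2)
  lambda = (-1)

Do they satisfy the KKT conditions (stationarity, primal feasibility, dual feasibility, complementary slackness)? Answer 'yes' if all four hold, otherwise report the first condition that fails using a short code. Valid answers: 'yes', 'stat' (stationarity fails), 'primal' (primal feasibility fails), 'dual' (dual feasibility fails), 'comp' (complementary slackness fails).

Gradient of f: grad f(x) = Q x + c = (3, 1)
Constraint values g_i(x) = a_i^T x - b_i:
  g_1((-2, -2)) = 0
Stationarity residual: grad f(x) + sum_i lambda_i a_i = (0, 0)
  -> stationarity OK
Primal feasibility (all g_i <= 0): OK
Dual feasibility (all lambda_i >= 0): FAILS
Complementary slackness (lambda_i * g_i(x) = 0 for all i): OK

Verdict: the first failing condition is dual_feasibility -> dual.

dual


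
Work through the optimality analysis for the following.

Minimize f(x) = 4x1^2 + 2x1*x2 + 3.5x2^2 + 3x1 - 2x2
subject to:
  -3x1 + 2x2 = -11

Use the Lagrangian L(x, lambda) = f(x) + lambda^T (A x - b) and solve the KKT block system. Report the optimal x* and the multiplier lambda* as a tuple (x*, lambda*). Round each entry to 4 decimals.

Form the Lagrangian:
  L(x, lambda) = (1/2) x^T Q x + c^T x + lambda^T (A x - b)
Stationarity (grad_x L = 0): Q x + c + A^T lambda = 0.
Primal feasibility: A x = b.

This gives the KKT block system:
  [ Q   A^T ] [ x     ]   [-c ]
  [ A    0  ] [ lambda ] = [ b ]

Solving the linear system:
  x*      = (2.3109, -2.0336)
  lambda* = (5.8067)
  f(x*)   = 37.437

x* = (2.3109, -2.0336), lambda* = (5.8067)


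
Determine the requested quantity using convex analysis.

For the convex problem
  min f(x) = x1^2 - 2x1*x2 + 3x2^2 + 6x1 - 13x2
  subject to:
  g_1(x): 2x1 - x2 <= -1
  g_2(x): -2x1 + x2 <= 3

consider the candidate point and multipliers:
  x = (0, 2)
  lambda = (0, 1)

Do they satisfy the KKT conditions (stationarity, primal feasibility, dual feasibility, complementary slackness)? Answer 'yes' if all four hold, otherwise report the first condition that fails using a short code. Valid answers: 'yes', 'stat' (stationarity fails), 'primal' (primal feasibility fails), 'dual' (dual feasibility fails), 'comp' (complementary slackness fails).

Gradient of f: grad f(x) = Q x + c = (2, -1)
Constraint values g_i(x) = a_i^T x - b_i:
  g_1((0, 2)) = -1
  g_2((0, 2)) = -1
Stationarity residual: grad f(x) + sum_i lambda_i a_i = (0, 0)
  -> stationarity OK
Primal feasibility (all g_i <= 0): OK
Dual feasibility (all lambda_i >= 0): OK
Complementary slackness (lambda_i * g_i(x) = 0 for all i): FAILS

Verdict: the first failing condition is complementary_slackness -> comp.

comp


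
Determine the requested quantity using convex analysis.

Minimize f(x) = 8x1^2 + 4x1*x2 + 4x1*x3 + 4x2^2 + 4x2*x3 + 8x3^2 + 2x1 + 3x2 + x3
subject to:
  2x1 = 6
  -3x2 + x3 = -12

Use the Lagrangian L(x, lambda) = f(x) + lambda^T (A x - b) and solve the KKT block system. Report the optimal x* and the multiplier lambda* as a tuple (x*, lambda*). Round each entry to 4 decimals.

Form the Lagrangian:
  L(x, lambda) = (1/2) x^T Q x + c^T x + lambda^T (A x - b)
Stationarity (grad_x L = 0): Q x + c + A^T lambda = 0.
Primal feasibility: A x = b.

This gives the KKT block system:
  [ Q   A^T ] [ x     ]   [-c ]
  [ A    0  ] [ lambda ] = [ b ]

Solving the linear system:
  x*      = (3, 3.2386, -2.2841)
  lambda* = (-26.9091, 10.5909)
  f(x*)   = 150.9886

x* = (3, 3.2386, -2.2841), lambda* = (-26.9091, 10.5909)


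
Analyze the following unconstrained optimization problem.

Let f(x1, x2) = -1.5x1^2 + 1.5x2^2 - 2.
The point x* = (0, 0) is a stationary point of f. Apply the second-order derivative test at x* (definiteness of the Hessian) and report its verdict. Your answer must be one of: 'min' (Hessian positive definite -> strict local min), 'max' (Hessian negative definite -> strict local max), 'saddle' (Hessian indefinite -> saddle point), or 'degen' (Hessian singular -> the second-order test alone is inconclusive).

Compute the Hessian H = grad^2 f:
  H = [[-3, 0], [0, 3]]
Verify stationarity: grad f(x*) = H x* + g = (0, 0).
Eigenvalues of H: -3, 3.
Eigenvalues have mixed signs, so H is indefinite -> x* is a saddle point.

saddle


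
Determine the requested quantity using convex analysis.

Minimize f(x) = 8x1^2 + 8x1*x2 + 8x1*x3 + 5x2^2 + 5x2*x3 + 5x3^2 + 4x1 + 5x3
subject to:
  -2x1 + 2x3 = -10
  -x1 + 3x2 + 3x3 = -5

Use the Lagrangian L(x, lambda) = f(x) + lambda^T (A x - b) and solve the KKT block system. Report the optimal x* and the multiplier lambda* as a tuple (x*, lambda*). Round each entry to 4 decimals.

Form the Lagrangian:
  L(x, lambda) = (1/2) x^T Q x + c^T x + lambda^T (A x - b)
Stationarity (grad_x L = 0): Q x + c + A^T lambda = 0.
Primal feasibility: A x = b.

This gives the KKT block system:
  [ Q   A^T ] [ x     ]   [-c ]
  [ A    0  ] [ lambda ] = [ b ]

Solving the linear system:
  x*      = (1.4847, 2.3435, -3.5153)
  lambda* = (12.1469, -5.9122)
  f(x*)   = 40.1355

x* = (1.4847, 2.3435, -3.5153), lambda* = (12.1469, -5.9122)


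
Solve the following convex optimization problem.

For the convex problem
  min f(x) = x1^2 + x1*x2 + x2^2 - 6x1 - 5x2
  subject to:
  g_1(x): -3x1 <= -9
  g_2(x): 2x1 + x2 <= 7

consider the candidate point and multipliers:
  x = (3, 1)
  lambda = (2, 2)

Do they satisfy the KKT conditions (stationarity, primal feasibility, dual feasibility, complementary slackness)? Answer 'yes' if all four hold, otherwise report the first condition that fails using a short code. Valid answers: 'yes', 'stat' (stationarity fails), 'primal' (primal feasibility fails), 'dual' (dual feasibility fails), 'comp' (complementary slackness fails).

Gradient of f: grad f(x) = Q x + c = (1, 0)
Constraint values g_i(x) = a_i^T x - b_i:
  g_1((3, 1)) = 0
  g_2((3, 1)) = 0
Stationarity residual: grad f(x) + sum_i lambda_i a_i = (-1, 2)
  -> stationarity FAILS
Primal feasibility (all g_i <= 0): OK
Dual feasibility (all lambda_i >= 0): OK
Complementary slackness (lambda_i * g_i(x) = 0 for all i): OK

Verdict: the first failing condition is stationarity -> stat.

stat


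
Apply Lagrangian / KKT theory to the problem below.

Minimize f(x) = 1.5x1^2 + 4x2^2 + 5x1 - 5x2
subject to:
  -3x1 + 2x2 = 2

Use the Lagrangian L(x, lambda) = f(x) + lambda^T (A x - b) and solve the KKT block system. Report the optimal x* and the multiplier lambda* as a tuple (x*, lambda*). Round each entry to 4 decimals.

Form the Lagrangian:
  L(x, lambda) = (1/2) x^T Q x + c^T x + lambda^T (A x - b)
Stationarity (grad_x L = 0): Q x + c + A^T lambda = 0.
Primal feasibility: A x = b.

This gives the KKT block system:
  [ Q   A^T ] [ x     ]   [-c ]
  [ A    0  ] [ lambda ] = [ b ]

Solving the linear system:
  x*      = (-0.4524, 0.3214)
  lambda* = (1.2143)
  f(x*)   = -3.1488

x* = (-0.4524, 0.3214), lambda* = (1.2143)


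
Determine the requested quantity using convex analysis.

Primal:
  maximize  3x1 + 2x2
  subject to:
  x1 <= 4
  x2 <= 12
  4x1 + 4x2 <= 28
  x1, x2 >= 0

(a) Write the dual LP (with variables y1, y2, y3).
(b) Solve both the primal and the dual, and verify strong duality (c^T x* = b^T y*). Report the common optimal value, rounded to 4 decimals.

The standard primal-dual pair for 'max c^T x s.t. A x <= b, x >= 0' is:
  Dual:  min b^T y  s.t.  A^T y >= c,  y >= 0.

So the dual LP is:
  minimize  4y1 + 12y2 + 28y3
  subject to:
    y1 + 4y3 >= 3
    y2 + 4y3 >= 2
    y1, y2, y3 >= 0

Solving the primal: x* = (4, 3).
  primal value c^T x* = 18.
Solving the dual: y* = (1, 0, 0.5).
  dual value b^T y* = 18.
Strong duality: c^T x* = b^T y*. Confirmed.

18


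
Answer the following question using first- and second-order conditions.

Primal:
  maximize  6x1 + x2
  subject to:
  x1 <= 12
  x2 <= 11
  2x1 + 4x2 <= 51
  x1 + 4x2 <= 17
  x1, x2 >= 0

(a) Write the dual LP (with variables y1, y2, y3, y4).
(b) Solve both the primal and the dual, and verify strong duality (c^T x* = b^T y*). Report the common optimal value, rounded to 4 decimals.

The standard primal-dual pair for 'max c^T x s.t. A x <= b, x >= 0' is:
  Dual:  min b^T y  s.t.  A^T y >= c,  y >= 0.

So the dual LP is:
  minimize  12y1 + 11y2 + 51y3 + 17y4
  subject to:
    y1 + 2y3 + y4 >= 6
    y2 + 4y3 + 4y4 >= 1
    y1, y2, y3, y4 >= 0

Solving the primal: x* = (12, 1.25).
  primal value c^T x* = 73.25.
Solving the dual: y* = (5.75, 0, 0, 0.25).
  dual value b^T y* = 73.25.
Strong duality: c^T x* = b^T y*. Confirmed.

73.25


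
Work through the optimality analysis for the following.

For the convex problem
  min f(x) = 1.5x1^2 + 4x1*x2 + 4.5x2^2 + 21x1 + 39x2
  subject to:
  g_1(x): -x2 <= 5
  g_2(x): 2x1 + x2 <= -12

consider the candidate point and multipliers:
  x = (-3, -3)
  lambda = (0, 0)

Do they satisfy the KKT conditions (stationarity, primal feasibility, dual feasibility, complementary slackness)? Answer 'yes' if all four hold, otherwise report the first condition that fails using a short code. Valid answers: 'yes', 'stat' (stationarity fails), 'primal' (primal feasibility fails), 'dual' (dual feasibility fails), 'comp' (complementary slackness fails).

Gradient of f: grad f(x) = Q x + c = (0, 0)
Constraint values g_i(x) = a_i^T x - b_i:
  g_1((-3, -3)) = -2
  g_2((-3, -3)) = 3
Stationarity residual: grad f(x) + sum_i lambda_i a_i = (0, 0)
  -> stationarity OK
Primal feasibility (all g_i <= 0): FAILS
Dual feasibility (all lambda_i >= 0): OK
Complementary slackness (lambda_i * g_i(x) = 0 for all i): OK

Verdict: the first failing condition is primal_feasibility -> primal.

primal


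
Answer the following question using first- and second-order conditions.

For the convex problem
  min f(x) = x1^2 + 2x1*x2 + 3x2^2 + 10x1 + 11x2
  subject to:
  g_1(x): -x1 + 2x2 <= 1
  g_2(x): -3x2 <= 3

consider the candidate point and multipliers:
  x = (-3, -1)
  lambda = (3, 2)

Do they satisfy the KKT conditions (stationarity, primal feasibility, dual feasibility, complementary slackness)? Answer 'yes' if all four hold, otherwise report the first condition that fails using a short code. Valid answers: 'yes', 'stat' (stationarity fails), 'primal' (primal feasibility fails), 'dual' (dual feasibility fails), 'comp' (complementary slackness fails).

Gradient of f: grad f(x) = Q x + c = (2, -1)
Constraint values g_i(x) = a_i^T x - b_i:
  g_1((-3, -1)) = 0
  g_2((-3, -1)) = 0
Stationarity residual: grad f(x) + sum_i lambda_i a_i = (-1, -1)
  -> stationarity FAILS
Primal feasibility (all g_i <= 0): OK
Dual feasibility (all lambda_i >= 0): OK
Complementary slackness (lambda_i * g_i(x) = 0 for all i): OK

Verdict: the first failing condition is stationarity -> stat.

stat


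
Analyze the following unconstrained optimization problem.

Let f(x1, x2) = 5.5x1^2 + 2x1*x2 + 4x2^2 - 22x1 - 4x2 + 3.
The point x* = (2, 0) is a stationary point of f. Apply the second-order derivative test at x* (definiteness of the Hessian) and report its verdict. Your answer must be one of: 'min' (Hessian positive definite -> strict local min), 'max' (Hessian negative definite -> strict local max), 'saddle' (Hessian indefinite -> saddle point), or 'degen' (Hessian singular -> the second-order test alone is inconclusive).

Compute the Hessian H = grad^2 f:
  H = [[11, 2], [2, 8]]
Verify stationarity: grad f(x*) = H x* + g = (0, 0).
Eigenvalues of H: 7, 12.
Both eigenvalues > 0, so H is positive definite -> x* is a strict local min.

min


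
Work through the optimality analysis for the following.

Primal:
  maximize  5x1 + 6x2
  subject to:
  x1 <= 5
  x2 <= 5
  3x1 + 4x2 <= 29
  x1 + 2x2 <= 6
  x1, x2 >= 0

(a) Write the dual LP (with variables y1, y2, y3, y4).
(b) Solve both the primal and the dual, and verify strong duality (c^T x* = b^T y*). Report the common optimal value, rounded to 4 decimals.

The standard primal-dual pair for 'max c^T x s.t. A x <= b, x >= 0' is:
  Dual:  min b^T y  s.t.  A^T y >= c,  y >= 0.

So the dual LP is:
  minimize  5y1 + 5y2 + 29y3 + 6y4
  subject to:
    y1 + 3y3 + y4 >= 5
    y2 + 4y3 + 2y4 >= 6
    y1, y2, y3, y4 >= 0

Solving the primal: x* = (5, 0.5).
  primal value c^T x* = 28.
Solving the dual: y* = (2, 0, 0, 3).
  dual value b^T y* = 28.
Strong duality: c^T x* = b^T y*. Confirmed.

28


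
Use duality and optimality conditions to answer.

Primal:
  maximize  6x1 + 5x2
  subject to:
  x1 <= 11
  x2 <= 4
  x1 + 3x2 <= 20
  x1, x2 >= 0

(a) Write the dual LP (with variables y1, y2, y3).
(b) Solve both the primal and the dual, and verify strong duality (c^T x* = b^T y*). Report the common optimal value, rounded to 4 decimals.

The standard primal-dual pair for 'max c^T x s.t. A x <= b, x >= 0' is:
  Dual:  min b^T y  s.t.  A^T y >= c,  y >= 0.

So the dual LP is:
  minimize  11y1 + 4y2 + 20y3
  subject to:
    y1 + y3 >= 6
    y2 + 3y3 >= 5
    y1, y2, y3 >= 0

Solving the primal: x* = (11, 3).
  primal value c^T x* = 81.
Solving the dual: y* = (4.3333, 0, 1.6667).
  dual value b^T y* = 81.
Strong duality: c^T x* = b^T y*. Confirmed.

81


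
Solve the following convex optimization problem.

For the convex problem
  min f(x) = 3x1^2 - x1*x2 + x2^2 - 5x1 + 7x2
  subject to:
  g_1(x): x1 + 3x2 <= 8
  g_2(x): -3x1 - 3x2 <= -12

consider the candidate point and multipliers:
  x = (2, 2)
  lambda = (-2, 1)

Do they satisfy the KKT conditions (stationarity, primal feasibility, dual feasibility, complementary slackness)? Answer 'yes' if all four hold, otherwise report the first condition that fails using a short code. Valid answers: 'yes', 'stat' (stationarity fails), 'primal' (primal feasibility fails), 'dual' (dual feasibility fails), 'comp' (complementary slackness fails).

Gradient of f: grad f(x) = Q x + c = (5, 9)
Constraint values g_i(x) = a_i^T x - b_i:
  g_1((2, 2)) = 0
  g_2((2, 2)) = 0
Stationarity residual: grad f(x) + sum_i lambda_i a_i = (0, 0)
  -> stationarity OK
Primal feasibility (all g_i <= 0): OK
Dual feasibility (all lambda_i >= 0): FAILS
Complementary slackness (lambda_i * g_i(x) = 0 for all i): OK

Verdict: the first failing condition is dual_feasibility -> dual.

dual


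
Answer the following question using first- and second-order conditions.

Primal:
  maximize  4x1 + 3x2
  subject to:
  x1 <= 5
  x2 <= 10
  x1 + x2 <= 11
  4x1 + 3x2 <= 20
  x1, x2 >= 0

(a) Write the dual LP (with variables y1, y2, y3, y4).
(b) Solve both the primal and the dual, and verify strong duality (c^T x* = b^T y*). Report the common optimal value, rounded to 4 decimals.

The standard primal-dual pair for 'max c^T x s.t. A x <= b, x >= 0' is:
  Dual:  min b^T y  s.t.  A^T y >= c,  y >= 0.

So the dual LP is:
  minimize  5y1 + 10y2 + 11y3 + 20y4
  subject to:
    y1 + y3 + 4y4 >= 4
    y2 + y3 + 3y4 >= 3
    y1, y2, y3, y4 >= 0

Solving the primal: x* = (5, 0).
  primal value c^T x* = 20.
Solving the dual: y* = (0, 0, 0, 1).
  dual value b^T y* = 20.
Strong duality: c^T x* = b^T y*. Confirmed.

20


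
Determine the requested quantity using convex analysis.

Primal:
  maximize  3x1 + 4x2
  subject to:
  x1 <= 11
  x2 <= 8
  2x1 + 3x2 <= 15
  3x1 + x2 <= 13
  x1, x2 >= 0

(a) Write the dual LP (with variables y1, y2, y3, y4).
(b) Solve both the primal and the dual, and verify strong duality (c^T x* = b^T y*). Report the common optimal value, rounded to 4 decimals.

The standard primal-dual pair for 'max c^T x s.t. A x <= b, x >= 0' is:
  Dual:  min b^T y  s.t.  A^T y >= c,  y >= 0.

So the dual LP is:
  minimize  11y1 + 8y2 + 15y3 + 13y4
  subject to:
    y1 + 2y3 + 3y4 >= 3
    y2 + 3y3 + y4 >= 4
    y1, y2, y3, y4 >= 0

Solving the primal: x* = (3.4286, 2.7143).
  primal value c^T x* = 21.1429.
Solving the dual: y* = (0, 0, 1.2857, 0.1429).
  dual value b^T y* = 21.1429.
Strong duality: c^T x* = b^T y*. Confirmed.

21.1429


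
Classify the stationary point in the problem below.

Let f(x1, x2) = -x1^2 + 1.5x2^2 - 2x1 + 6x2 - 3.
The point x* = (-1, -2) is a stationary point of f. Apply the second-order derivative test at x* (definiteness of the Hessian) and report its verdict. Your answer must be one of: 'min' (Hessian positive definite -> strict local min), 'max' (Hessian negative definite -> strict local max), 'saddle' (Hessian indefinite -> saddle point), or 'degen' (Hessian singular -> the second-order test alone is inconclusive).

Compute the Hessian H = grad^2 f:
  H = [[-2, 0], [0, 3]]
Verify stationarity: grad f(x*) = H x* + g = (0, 0).
Eigenvalues of H: -2, 3.
Eigenvalues have mixed signs, so H is indefinite -> x* is a saddle point.

saddle


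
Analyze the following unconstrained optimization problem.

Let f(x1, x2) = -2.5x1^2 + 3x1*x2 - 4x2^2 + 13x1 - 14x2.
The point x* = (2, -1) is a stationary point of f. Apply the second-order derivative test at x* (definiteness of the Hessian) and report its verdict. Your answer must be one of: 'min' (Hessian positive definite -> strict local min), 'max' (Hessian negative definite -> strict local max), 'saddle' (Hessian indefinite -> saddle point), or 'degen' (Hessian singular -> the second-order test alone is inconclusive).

Compute the Hessian H = grad^2 f:
  H = [[-5, 3], [3, -8]]
Verify stationarity: grad f(x*) = H x* + g = (0, 0).
Eigenvalues of H: -9.8541, -3.1459.
Both eigenvalues < 0, so H is negative definite -> x* is a strict local max.

max


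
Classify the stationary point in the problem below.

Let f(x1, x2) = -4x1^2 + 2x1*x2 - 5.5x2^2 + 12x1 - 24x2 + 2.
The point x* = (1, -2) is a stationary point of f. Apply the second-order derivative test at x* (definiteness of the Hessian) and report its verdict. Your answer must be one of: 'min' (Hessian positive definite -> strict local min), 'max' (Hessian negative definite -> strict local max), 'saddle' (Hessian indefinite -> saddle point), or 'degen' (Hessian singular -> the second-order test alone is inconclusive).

Compute the Hessian H = grad^2 f:
  H = [[-8, 2], [2, -11]]
Verify stationarity: grad f(x*) = H x* + g = (0, 0).
Eigenvalues of H: -12, -7.
Both eigenvalues < 0, so H is negative definite -> x* is a strict local max.

max


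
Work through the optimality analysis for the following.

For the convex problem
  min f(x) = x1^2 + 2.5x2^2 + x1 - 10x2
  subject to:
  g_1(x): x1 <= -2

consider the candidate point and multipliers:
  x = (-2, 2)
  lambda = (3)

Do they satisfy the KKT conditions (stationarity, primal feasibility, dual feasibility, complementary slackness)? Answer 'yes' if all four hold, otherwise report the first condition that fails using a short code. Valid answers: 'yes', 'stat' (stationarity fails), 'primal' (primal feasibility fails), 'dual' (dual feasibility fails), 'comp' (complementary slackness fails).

Gradient of f: grad f(x) = Q x + c = (-3, 0)
Constraint values g_i(x) = a_i^T x - b_i:
  g_1((-2, 2)) = 0
Stationarity residual: grad f(x) + sum_i lambda_i a_i = (0, 0)
  -> stationarity OK
Primal feasibility (all g_i <= 0): OK
Dual feasibility (all lambda_i >= 0): OK
Complementary slackness (lambda_i * g_i(x) = 0 for all i): OK

Verdict: yes, KKT holds.

yes


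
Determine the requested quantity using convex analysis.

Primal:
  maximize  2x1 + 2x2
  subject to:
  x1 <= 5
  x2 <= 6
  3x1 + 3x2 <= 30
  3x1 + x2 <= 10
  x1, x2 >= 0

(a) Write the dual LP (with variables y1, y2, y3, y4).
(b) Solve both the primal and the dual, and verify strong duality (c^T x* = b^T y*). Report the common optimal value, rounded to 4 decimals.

The standard primal-dual pair for 'max c^T x s.t. A x <= b, x >= 0' is:
  Dual:  min b^T y  s.t.  A^T y >= c,  y >= 0.

So the dual LP is:
  minimize  5y1 + 6y2 + 30y3 + 10y4
  subject to:
    y1 + 3y3 + 3y4 >= 2
    y2 + 3y3 + y4 >= 2
    y1, y2, y3, y4 >= 0

Solving the primal: x* = (1.3333, 6).
  primal value c^T x* = 14.6667.
Solving the dual: y* = (0, 1.3333, 0, 0.6667).
  dual value b^T y* = 14.6667.
Strong duality: c^T x* = b^T y*. Confirmed.

14.6667


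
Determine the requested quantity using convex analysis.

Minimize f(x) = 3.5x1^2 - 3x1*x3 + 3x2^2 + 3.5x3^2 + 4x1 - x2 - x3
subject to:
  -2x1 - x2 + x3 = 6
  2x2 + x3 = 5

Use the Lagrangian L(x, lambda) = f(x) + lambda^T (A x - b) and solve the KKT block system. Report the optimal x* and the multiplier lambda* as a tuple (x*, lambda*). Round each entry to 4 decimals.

Form the Lagrangian:
  L(x, lambda) = (1/2) x^T Q x + c^T x + lambda^T (A x - b)
Stationarity (grad_x L = 0): Q x + c + A^T lambda = 0.
Primal feasibility: A x = b.

This gives the KKT block system:
  [ Q   A^T ] [ x     ]   [-c ]
  [ A    0  ] [ lambda ] = [ b ]

Solving the linear system:
  x*      = (-2.874, 1.5827, 1.8346)
  lambda* = (-10.811, -9.6535)
  f(x*)   = 49.1102

x* = (-2.874, 1.5827, 1.8346), lambda* = (-10.811, -9.6535)


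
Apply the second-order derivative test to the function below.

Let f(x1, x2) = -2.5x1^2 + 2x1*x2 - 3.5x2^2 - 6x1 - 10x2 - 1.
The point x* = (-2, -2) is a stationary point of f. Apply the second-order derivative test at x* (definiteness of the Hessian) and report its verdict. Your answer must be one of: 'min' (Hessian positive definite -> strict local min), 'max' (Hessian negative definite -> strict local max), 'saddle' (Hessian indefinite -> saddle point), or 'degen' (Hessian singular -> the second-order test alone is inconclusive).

Compute the Hessian H = grad^2 f:
  H = [[-5, 2], [2, -7]]
Verify stationarity: grad f(x*) = H x* + g = (0, 0).
Eigenvalues of H: -8.2361, -3.7639.
Both eigenvalues < 0, so H is negative definite -> x* is a strict local max.

max


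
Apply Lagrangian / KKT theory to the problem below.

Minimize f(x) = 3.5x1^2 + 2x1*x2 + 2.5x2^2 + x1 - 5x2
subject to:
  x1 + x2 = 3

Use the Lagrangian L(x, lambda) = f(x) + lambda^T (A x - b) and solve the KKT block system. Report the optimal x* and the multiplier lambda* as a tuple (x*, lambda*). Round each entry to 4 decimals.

Form the Lagrangian:
  L(x, lambda) = (1/2) x^T Q x + c^T x + lambda^T (A x - b)
Stationarity (grad_x L = 0): Q x + c + A^T lambda = 0.
Primal feasibility: A x = b.

This gives the KKT block system:
  [ Q   A^T ] [ x     ]   [-c ]
  [ A    0  ] [ lambda ] = [ b ]

Solving the linear system:
  x*      = (0.375, 2.625)
  lambda* = (-8.875)
  f(x*)   = 6.9375

x* = (0.375, 2.625), lambda* = (-8.875)


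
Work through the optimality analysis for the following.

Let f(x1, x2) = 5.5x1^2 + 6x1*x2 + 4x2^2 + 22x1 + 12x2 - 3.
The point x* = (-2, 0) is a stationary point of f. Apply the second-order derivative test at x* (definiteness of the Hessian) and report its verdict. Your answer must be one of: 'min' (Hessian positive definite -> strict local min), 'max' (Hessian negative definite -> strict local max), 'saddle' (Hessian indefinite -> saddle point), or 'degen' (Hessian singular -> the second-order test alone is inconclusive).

Compute the Hessian H = grad^2 f:
  H = [[11, 6], [6, 8]]
Verify stationarity: grad f(x*) = H x* + g = (0, 0).
Eigenvalues of H: 3.3153, 15.6847.
Both eigenvalues > 0, so H is positive definite -> x* is a strict local min.

min


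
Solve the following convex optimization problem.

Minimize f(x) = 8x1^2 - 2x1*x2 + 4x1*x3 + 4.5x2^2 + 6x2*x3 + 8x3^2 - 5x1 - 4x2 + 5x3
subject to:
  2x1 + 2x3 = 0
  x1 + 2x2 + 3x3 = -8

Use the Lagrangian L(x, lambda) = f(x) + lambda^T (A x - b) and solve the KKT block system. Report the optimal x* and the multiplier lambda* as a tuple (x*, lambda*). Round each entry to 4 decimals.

Form the Lagrangian:
  L(x, lambda) = (1/2) x^T Q x + c^T x + lambda^T (A x - b)
Stationarity (grad_x L = 0): Q x + c + A^T lambda = 0.
Primal feasibility: A x = b.

This gives the KKT block system:
  [ Q   A^T ] [ x     ]   [-c ]
  [ A    0  ] [ lambda ] = [ b ]

Solving the linear system:
  x*      = (1.0588, -2.9412, -1.0588)
  lambda* = (-16.5294, 19.4706)
  f(x*)   = 78.4706

x* = (1.0588, -2.9412, -1.0588), lambda* = (-16.5294, 19.4706)


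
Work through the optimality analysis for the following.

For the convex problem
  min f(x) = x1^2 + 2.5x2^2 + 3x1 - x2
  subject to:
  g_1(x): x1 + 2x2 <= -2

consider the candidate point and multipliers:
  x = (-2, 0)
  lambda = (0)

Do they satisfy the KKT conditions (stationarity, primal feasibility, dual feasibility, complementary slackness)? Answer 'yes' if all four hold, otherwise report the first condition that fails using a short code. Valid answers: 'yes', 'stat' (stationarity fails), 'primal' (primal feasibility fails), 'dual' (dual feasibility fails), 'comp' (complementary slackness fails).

Gradient of f: grad f(x) = Q x + c = (-1, -1)
Constraint values g_i(x) = a_i^T x - b_i:
  g_1((-2, 0)) = 0
Stationarity residual: grad f(x) + sum_i lambda_i a_i = (-1, -1)
  -> stationarity FAILS
Primal feasibility (all g_i <= 0): OK
Dual feasibility (all lambda_i >= 0): OK
Complementary slackness (lambda_i * g_i(x) = 0 for all i): OK

Verdict: the first failing condition is stationarity -> stat.

stat


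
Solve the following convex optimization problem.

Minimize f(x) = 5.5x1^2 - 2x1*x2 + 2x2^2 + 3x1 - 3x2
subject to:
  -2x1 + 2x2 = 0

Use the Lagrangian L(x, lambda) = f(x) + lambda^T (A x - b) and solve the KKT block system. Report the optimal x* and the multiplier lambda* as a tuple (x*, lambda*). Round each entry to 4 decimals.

Form the Lagrangian:
  L(x, lambda) = (1/2) x^T Q x + c^T x + lambda^T (A x - b)
Stationarity (grad_x L = 0): Q x + c + A^T lambda = 0.
Primal feasibility: A x = b.

This gives the KKT block system:
  [ Q   A^T ] [ x     ]   [-c ]
  [ A    0  ] [ lambda ] = [ b ]

Solving the linear system:
  x*      = (0, 0)
  lambda* = (1.5)
  f(x*)   = 0

x* = (0, 0), lambda* = (1.5)


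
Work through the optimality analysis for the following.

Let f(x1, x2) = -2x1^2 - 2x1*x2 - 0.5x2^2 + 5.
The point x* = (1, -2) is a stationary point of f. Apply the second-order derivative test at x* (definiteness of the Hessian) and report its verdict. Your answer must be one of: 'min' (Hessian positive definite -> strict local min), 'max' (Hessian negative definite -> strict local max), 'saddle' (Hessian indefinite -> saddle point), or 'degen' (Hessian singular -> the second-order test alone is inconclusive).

Compute the Hessian H = grad^2 f:
  H = [[-4, -2], [-2, -1]]
Verify stationarity: grad f(x*) = H x* + g = (0, 0).
Eigenvalues of H: -5, 0.
H has a zero eigenvalue (singular; negative semidefinite but not definite), so H is neither positive definite, negative definite, nor indefinite. The second-order test alone is inconclusive -> degen.
(Indeed, f is constant along the null direction of H through x*, so x* is not a strict local extremum.)

degen


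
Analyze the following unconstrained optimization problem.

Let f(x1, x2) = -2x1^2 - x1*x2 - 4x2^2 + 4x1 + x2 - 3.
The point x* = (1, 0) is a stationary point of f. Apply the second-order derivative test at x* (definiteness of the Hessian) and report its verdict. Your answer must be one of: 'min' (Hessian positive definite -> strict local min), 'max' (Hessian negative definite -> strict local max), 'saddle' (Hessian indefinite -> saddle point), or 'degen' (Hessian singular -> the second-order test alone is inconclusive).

Compute the Hessian H = grad^2 f:
  H = [[-4, -1], [-1, -8]]
Verify stationarity: grad f(x*) = H x* + g = (0, 0).
Eigenvalues of H: -8.2361, -3.7639.
Both eigenvalues < 0, so H is negative definite -> x* is a strict local max.

max


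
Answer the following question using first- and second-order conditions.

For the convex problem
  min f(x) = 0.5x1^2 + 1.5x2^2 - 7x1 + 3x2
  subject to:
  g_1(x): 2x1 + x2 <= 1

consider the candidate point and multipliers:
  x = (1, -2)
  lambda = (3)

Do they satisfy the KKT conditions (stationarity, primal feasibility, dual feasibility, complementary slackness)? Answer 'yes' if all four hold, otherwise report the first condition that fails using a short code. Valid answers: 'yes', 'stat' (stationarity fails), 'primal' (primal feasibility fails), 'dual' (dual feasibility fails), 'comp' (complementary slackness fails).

Gradient of f: grad f(x) = Q x + c = (-6, -3)
Constraint values g_i(x) = a_i^T x - b_i:
  g_1((1, -2)) = -1
Stationarity residual: grad f(x) + sum_i lambda_i a_i = (0, 0)
  -> stationarity OK
Primal feasibility (all g_i <= 0): OK
Dual feasibility (all lambda_i >= 0): OK
Complementary slackness (lambda_i * g_i(x) = 0 for all i): FAILS

Verdict: the first failing condition is complementary_slackness -> comp.

comp


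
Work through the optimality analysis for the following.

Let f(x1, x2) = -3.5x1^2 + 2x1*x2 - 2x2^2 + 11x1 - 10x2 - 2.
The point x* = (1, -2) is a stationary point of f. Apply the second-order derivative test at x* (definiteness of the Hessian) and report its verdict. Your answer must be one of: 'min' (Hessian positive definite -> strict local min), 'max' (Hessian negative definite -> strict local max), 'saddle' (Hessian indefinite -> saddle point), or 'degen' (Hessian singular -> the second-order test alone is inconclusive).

Compute the Hessian H = grad^2 f:
  H = [[-7, 2], [2, -4]]
Verify stationarity: grad f(x*) = H x* + g = (0, 0).
Eigenvalues of H: -8, -3.
Both eigenvalues < 0, so H is negative definite -> x* is a strict local max.

max


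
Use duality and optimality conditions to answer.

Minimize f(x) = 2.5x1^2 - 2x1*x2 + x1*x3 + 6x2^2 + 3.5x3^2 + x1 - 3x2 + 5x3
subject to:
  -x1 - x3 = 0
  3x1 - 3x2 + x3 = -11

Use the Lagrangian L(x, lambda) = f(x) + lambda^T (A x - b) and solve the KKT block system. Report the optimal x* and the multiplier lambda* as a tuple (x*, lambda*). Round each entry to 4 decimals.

Form the Lagrangian:
  L(x, lambda) = (1/2) x^T Q x + c^T x + lambda^T (A x - b)
Stationarity (grad_x L = 0): Q x + c + A^T lambda = 0.
Primal feasibility: A x = b.

This gives the KKT block system:
  [ Q   A^T ] [ x     ]   [-c ]
  [ A    0  ] [ lambda ] = [ b ]

Solving the linear system:
  x*      = (-1.2632, 2.8246, 1.2632)
  lambda* = (23.7193, 11.1404)
  f(x*)   = 59.5614

x* = (-1.2632, 2.8246, 1.2632), lambda* = (23.7193, 11.1404)


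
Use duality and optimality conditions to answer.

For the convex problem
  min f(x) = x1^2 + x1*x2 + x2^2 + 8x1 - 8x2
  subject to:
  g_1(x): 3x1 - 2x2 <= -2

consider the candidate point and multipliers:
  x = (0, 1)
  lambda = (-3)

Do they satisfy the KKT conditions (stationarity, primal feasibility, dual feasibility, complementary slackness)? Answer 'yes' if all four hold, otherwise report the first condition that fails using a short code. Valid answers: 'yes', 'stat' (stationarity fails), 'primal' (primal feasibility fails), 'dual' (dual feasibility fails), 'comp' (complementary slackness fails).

Gradient of f: grad f(x) = Q x + c = (9, -6)
Constraint values g_i(x) = a_i^T x - b_i:
  g_1((0, 1)) = 0
Stationarity residual: grad f(x) + sum_i lambda_i a_i = (0, 0)
  -> stationarity OK
Primal feasibility (all g_i <= 0): OK
Dual feasibility (all lambda_i >= 0): FAILS
Complementary slackness (lambda_i * g_i(x) = 0 for all i): OK

Verdict: the first failing condition is dual_feasibility -> dual.

dual


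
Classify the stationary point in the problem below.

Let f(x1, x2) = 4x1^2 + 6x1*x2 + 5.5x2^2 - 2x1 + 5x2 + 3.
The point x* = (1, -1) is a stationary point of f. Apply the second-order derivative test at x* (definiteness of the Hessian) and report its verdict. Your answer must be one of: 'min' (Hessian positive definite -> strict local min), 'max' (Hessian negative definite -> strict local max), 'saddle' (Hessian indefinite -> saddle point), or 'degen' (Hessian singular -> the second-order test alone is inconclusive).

Compute the Hessian H = grad^2 f:
  H = [[8, 6], [6, 11]]
Verify stationarity: grad f(x*) = H x* + g = (0, 0).
Eigenvalues of H: 3.3153, 15.6847.
Both eigenvalues > 0, so H is positive definite -> x* is a strict local min.

min


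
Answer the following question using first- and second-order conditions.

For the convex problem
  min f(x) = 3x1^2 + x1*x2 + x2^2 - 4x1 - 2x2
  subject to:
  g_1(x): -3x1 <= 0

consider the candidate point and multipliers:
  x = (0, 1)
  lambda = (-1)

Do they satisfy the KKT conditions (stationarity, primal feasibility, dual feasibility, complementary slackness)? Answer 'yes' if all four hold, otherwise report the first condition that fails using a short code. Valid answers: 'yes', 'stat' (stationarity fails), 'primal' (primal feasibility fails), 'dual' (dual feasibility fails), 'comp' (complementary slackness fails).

Gradient of f: grad f(x) = Q x + c = (-3, 0)
Constraint values g_i(x) = a_i^T x - b_i:
  g_1((0, 1)) = 0
Stationarity residual: grad f(x) + sum_i lambda_i a_i = (0, 0)
  -> stationarity OK
Primal feasibility (all g_i <= 0): OK
Dual feasibility (all lambda_i >= 0): FAILS
Complementary slackness (lambda_i * g_i(x) = 0 for all i): OK

Verdict: the first failing condition is dual_feasibility -> dual.

dual


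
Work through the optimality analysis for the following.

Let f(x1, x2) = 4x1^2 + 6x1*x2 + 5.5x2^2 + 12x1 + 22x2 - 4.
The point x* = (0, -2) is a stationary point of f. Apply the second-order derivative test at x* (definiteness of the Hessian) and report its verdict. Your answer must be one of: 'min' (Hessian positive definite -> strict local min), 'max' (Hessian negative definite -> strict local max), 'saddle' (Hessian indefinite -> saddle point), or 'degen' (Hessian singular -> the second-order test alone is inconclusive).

Compute the Hessian H = grad^2 f:
  H = [[8, 6], [6, 11]]
Verify stationarity: grad f(x*) = H x* + g = (0, 0).
Eigenvalues of H: 3.3153, 15.6847.
Both eigenvalues > 0, so H is positive definite -> x* is a strict local min.

min


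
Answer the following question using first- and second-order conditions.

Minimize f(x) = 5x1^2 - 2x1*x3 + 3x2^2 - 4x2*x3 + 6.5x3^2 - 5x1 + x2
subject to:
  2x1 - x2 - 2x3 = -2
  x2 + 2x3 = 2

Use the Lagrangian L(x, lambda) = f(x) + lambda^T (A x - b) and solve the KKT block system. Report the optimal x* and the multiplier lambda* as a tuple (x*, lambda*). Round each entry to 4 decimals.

Form the Lagrangian:
  L(x, lambda) = (1/2) x^T Q x + c^T x + lambda^T (A x - b)
Stationarity (grad_x L = 0): Q x + c + A^T lambda = 0.
Primal feasibility: A x = b.

This gives the KKT block system:
  [ Q   A^T ] [ x     ]   [-c ]
  [ A    0  ] [ lambda ] = [ b ]

Solving the linear system:
  x*      = (0, 0.717, 0.6415)
  lambda* = (3.1415, 0.4057)
  f(x*)   = 3.0943

x* = (0, 0.717, 0.6415), lambda* = (3.1415, 0.4057)


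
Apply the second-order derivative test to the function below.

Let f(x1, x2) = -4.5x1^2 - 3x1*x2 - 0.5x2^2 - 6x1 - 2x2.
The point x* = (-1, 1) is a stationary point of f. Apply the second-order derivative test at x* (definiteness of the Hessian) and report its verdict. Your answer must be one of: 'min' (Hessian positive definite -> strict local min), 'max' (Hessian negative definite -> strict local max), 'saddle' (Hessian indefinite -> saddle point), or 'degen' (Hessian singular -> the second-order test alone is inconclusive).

Compute the Hessian H = grad^2 f:
  H = [[-9, -3], [-3, -1]]
Verify stationarity: grad f(x*) = H x* + g = (0, 0).
Eigenvalues of H: -10, 0.
H has a zero eigenvalue (singular; negative semidefinite but not definite), so H is neither positive definite, negative definite, nor indefinite. The second-order test alone is inconclusive -> degen.
(Indeed, f is constant along the null direction of H through x*, so x* is not a strict local extremum.)

degen


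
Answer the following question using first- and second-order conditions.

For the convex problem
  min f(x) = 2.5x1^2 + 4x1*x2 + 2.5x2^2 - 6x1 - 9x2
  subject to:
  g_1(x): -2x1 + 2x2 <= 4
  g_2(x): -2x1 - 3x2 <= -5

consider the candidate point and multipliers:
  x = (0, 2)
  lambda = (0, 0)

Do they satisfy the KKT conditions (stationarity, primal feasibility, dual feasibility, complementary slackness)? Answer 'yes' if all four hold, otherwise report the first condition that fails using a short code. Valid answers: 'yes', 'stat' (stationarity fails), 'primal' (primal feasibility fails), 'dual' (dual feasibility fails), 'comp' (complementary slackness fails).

Gradient of f: grad f(x) = Q x + c = (2, 1)
Constraint values g_i(x) = a_i^T x - b_i:
  g_1((0, 2)) = 0
  g_2((0, 2)) = -1
Stationarity residual: grad f(x) + sum_i lambda_i a_i = (2, 1)
  -> stationarity FAILS
Primal feasibility (all g_i <= 0): OK
Dual feasibility (all lambda_i >= 0): OK
Complementary slackness (lambda_i * g_i(x) = 0 for all i): OK

Verdict: the first failing condition is stationarity -> stat.

stat


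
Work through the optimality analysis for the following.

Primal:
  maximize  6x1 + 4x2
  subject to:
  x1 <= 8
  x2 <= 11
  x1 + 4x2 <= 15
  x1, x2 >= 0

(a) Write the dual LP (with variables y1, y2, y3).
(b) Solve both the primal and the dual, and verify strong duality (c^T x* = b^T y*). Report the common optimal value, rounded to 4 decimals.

The standard primal-dual pair for 'max c^T x s.t. A x <= b, x >= 0' is:
  Dual:  min b^T y  s.t.  A^T y >= c,  y >= 0.

So the dual LP is:
  minimize  8y1 + 11y2 + 15y3
  subject to:
    y1 + y3 >= 6
    y2 + 4y3 >= 4
    y1, y2, y3 >= 0

Solving the primal: x* = (8, 1.75).
  primal value c^T x* = 55.
Solving the dual: y* = (5, 0, 1).
  dual value b^T y* = 55.
Strong duality: c^T x* = b^T y*. Confirmed.

55


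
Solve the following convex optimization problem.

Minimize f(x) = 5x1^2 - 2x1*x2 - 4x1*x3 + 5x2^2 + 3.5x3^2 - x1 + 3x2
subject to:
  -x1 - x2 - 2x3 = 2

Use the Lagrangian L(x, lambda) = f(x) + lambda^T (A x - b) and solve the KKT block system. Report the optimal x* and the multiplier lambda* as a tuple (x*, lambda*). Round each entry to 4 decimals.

Form the Lagrangian:
  L(x, lambda) = (1/2) x^T Q x + c^T x + lambda^T (A x - b)
Stationarity (grad_x L = 0): Q x + c + A^T lambda = 0.
Primal feasibility: A x = b.

This gives the KKT block system:
  [ Q   A^T ] [ x     ]   [-c ]
  [ A    0  ] [ lambda ] = [ b ]

Solving the linear system:
  x*      = (-0.3571, -0.5, -0.5714)
  lambda* = (-1.2857)
  f(x*)   = 0.7143

x* = (-0.3571, -0.5, -0.5714), lambda* = (-1.2857)


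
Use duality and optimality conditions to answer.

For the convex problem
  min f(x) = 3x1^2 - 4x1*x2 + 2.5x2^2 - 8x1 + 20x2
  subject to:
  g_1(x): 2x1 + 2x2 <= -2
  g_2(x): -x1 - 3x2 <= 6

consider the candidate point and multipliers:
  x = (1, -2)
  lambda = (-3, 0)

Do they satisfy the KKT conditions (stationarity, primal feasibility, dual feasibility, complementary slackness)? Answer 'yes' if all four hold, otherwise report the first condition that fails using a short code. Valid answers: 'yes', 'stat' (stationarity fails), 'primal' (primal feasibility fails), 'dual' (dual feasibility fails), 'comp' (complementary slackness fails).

Gradient of f: grad f(x) = Q x + c = (6, 6)
Constraint values g_i(x) = a_i^T x - b_i:
  g_1((1, -2)) = 0
  g_2((1, -2)) = -1
Stationarity residual: grad f(x) + sum_i lambda_i a_i = (0, 0)
  -> stationarity OK
Primal feasibility (all g_i <= 0): OK
Dual feasibility (all lambda_i >= 0): FAILS
Complementary slackness (lambda_i * g_i(x) = 0 for all i): OK

Verdict: the first failing condition is dual_feasibility -> dual.

dual
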